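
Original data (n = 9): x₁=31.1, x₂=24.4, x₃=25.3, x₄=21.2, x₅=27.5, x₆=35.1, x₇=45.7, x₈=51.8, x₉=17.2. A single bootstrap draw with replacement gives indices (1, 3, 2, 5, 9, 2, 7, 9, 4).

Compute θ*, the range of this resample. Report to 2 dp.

Resample values: 31.1, 25.3, 24.4, 27.5, 17.2, 24.4, 45.7, 17.2, 21.2.
Range = 45.7 − 17.2 = 28.50

θ* = 28.50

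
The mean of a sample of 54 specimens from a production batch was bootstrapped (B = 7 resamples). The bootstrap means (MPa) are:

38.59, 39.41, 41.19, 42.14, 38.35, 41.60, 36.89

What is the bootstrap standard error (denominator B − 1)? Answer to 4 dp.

Bootstrap SE is the standard deviation of the 7 replicate means.
Mean of replicates: (38.59 + 39.41 + 41.19 + 42.14 + 38.35 + 41.60 + 36.89) / 7 = 278.17000 / 7 = 39.73857
Sum of squared deviations: (−1.14857)² + (−0.32857)² + (+1.45143)² + (+2.40143)² + (−1.38857)² + (+1.86143)² + (−2.84857)² = 22.80809
Variance = 22.80809 / 6 = 3.80135
SE* = √3.80135

SE* = 1.9497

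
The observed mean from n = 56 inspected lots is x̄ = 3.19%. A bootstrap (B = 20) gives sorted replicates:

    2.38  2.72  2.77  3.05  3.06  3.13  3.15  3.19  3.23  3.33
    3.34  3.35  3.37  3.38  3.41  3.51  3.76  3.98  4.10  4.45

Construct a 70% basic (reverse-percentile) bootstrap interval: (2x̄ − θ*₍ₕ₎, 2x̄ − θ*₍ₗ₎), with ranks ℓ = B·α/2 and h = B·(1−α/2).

Percentile endpoints at ranks 3 and 17: θ*₍3₎ = 2.77, θ*₍17₎ = 3.76.
Basic interval reflects these around x̄:
  lower = 2 × 3.19 − 3.76 = 2.62
  upper = 2 × 3.19 − 2.77 = 3.61

(2.62, 3.61)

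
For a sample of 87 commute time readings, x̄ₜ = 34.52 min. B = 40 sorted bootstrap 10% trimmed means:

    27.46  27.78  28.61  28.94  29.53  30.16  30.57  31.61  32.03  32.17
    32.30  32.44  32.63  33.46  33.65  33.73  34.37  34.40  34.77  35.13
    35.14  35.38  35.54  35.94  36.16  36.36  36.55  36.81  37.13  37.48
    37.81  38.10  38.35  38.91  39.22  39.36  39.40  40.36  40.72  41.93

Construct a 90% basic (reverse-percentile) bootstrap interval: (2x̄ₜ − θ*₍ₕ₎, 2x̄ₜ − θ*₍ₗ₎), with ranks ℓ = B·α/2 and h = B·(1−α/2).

Percentile endpoints at ranks 2 and 38: θ*₍2₎ = 27.78, θ*₍38₎ = 40.36.
Basic interval reflects these around x̄ₜ:
  lower = 2 × 34.52 − 40.36 = 28.68
  upper = 2 × 34.52 − 27.78 = 41.26

(28.68, 41.26)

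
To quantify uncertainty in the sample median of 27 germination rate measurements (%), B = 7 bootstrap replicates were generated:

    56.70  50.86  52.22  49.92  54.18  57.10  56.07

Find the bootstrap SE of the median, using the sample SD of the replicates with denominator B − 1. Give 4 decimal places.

SE* = 2.9087

Bootstrap SE is the standard deviation of the 7 replicate medians.
Mean of replicates: (56.70 + 50.86 + 52.22 + 49.92 + 54.18 + 57.10 + 56.07) / 7 = 377.05000 / 7 = 53.86429
Sum of squared deviations: (+2.83571)² + (−3.00429)² + (−1.64429)² + (−3.94429)² + (+0.31571)² + (+3.23571)² + (+2.20571)² = 50.76277
Variance = 50.76277 / 6 = 8.46046
SE* = √8.46046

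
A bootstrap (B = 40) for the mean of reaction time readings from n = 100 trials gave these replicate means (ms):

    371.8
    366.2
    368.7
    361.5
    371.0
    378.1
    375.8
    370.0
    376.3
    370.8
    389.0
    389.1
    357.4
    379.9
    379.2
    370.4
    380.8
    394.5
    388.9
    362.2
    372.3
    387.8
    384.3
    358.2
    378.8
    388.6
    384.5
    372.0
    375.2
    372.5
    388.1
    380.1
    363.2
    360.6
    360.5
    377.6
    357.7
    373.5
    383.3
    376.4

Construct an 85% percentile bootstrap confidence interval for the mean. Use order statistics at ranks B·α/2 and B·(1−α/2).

Sorted replicates: 357.4, 357.7, 358.2, 360.5, 360.6, 361.5, 362.2, 363.2, 366.2, 368.7, 370.0, 370.4, 370.8, 371.0, 371.8, 372.0, 372.3, 372.5, 373.5, 375.2, 375.8, 376.3, 376.4, 377.6, 378.1, 378.8, 379.2, 379.9, 380.1, 380.8, 383.3, 384.3, 384.5, 387.8, 388.1, 388.6, 388.9, 389.0, 389.1, 394.5
α = 0.15; lower rank = 40 × 0.075 = 3; upper rank = 40 × 0.925 = 37.
The 3rd smallest replicate is 358.2; the 37th is 388.9.

(358.2, 388.9)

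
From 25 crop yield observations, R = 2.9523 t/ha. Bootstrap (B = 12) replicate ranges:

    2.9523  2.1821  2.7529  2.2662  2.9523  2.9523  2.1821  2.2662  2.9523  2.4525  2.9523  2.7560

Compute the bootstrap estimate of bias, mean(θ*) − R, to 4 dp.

mean(θ*) = (2.9523 + 2.1821 + 2.7529 + 2.2662 + 2.9523 + 2.9523 + 2.1821 + 2.2662 + 2.9523 + 2.4525 + 2.9523 + 2.7560) / 12 = 2.63496
bias = 2.63496 − 2.9523

bias = −0.3173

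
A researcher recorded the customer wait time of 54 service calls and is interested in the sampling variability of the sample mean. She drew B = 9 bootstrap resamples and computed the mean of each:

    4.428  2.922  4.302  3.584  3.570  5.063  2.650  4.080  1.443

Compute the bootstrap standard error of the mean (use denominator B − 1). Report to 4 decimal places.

SE* = 1.0926

Bootstrap SE is the standard deviation of the 9 replicate means.
Mean of replicates: (4.428 + 2.922 + 4.302 + 3.584 + 3.570 + 5.063 + 2.650 + 4.080 + 1.443) / 9 = 32.04200 / 9 = 3.56022
Sum of squared deviations: (+0.86778)² + (−0.63822)² + (+0.74178)² + (+0.02378)² + (+0.00978)² + (+1.50278)² + (−0.91022)² + (+0.51978)² + (−2.11722)² = 9.55091
Variance = 9.55091 / 8 = 1.19386
SE* = √1.19386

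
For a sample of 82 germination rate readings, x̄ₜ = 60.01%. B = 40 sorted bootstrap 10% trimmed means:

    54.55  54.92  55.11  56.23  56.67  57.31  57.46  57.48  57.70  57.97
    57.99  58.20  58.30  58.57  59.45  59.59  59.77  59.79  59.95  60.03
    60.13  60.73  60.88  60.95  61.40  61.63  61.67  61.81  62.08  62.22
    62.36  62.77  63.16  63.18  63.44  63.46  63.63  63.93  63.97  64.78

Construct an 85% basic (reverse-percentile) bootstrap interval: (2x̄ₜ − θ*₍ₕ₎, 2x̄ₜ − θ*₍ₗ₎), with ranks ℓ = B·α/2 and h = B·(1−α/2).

(56.39, 64.91)

Percentile endpoints at ranks 3 and 37: θ*₍3₎ = 55.11, θ*₍37₎ = 63.63.
Basic interval reflects these around x̄ₜ:
  lower = 2 × 60.01 − 63.63 = 56.39
  upper = 2 × 60.01 − 55.11 = 64.91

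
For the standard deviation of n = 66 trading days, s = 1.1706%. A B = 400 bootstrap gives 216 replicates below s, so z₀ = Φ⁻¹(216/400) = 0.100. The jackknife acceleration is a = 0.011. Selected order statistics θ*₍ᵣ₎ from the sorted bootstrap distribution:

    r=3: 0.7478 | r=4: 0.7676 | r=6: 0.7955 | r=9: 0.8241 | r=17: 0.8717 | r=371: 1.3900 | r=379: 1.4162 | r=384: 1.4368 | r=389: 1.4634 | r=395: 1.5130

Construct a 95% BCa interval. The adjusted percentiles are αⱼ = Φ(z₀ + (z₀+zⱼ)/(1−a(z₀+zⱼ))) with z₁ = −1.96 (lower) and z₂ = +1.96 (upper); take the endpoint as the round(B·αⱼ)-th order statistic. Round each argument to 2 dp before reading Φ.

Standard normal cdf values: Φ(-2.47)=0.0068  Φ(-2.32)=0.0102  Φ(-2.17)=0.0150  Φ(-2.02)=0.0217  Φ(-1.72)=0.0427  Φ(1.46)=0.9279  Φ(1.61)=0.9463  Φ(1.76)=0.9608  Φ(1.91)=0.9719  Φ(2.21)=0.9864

Lower: z₀ + z₁ = 0.100 + (-1.960) = -1.860; 1 − a(z₀+z₁) = 1 − (0.011)(-1.860) = 1.0205; argument = 0.100 + (-1.860)/1.0205 = -1.7227 → -1.72.
α₁ = Φ(-1.72) = 0.0427; rank = round(400 × 0.0427) = 17; θ*₍17₎ = 0.8717.
Upper: z₀ + z₂ = 2.060; 1 − a(z₀+z₂) = 0.9773; argument = 2.2078 → 2.21; α₂ = 0.9864; rank = 395; θ*₍395₎ = 1.5130.

(0.8717, 1.5130)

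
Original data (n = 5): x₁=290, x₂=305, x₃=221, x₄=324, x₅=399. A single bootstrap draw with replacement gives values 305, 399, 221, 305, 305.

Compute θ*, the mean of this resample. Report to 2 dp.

θ* = 307.00

Mean = (305 + 399 + 221 + 305 + 305) / 5 = 1535.0 / 5 = 307.00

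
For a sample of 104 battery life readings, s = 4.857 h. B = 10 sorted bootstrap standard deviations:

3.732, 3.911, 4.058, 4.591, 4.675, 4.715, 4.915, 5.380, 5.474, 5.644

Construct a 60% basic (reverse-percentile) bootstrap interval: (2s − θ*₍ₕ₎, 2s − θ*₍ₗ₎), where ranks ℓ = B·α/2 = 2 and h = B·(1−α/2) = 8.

(4.334, 5.803)

Percentile endpoints at ranks 2 and 8: θ*₍2₎ = 3.911, θ*₍8₎ = 5.380.
Basic interval reflects these around s:
  lower = 2 × 4.857 − 5.380 = 4.334
  upper = 2 × 4.857 − 3.911 = 5.803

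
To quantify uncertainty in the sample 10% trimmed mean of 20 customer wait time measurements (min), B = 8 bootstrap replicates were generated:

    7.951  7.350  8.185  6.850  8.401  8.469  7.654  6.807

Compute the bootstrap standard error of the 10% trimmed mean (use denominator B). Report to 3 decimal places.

SE* = 0.615

Bootstrap SE is the standard deviation of the 8 replicate 10% trimmed means.
Mean of replicates: (7.951 + 7.350 + 8.185 + 6.850 + 8.401 + 8.469 + 7.654 + 6.807) / 8 = 61.6670 / 8 = 7.7084
Sum of squared deviations: (+0.2426)² + (−0.3584)² + (+0.4766)² + (−0.8584)² + (+0.6926)² + (+0.7606)² + (−0.0544)² + (−0.9014)² = 3.0250
Variance = 3.0250 / 8 = 0.3781
SE* = √0.3781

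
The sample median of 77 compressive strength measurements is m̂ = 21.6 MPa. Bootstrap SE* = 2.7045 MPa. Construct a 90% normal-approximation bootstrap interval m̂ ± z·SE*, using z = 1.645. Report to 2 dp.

Margin = 1.645 × 2.7045 = 4.449
Interval: 21.6 ± 4.449

(17.15, 26.05)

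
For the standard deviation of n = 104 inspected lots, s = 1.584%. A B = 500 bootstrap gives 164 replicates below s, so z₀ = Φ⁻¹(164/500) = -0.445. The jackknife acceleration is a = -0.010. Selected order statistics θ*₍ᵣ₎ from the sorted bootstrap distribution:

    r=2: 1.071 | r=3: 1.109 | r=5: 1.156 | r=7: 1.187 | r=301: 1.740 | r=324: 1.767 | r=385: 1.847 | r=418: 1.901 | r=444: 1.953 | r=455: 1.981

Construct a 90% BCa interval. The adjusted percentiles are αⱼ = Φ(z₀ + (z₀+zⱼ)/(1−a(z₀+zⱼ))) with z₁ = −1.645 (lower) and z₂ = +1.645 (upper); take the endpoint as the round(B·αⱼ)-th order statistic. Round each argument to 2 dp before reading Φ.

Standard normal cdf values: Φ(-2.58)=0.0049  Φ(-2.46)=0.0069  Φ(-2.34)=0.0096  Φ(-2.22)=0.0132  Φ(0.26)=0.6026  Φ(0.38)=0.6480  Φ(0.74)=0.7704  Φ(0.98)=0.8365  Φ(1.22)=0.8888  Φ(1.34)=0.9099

(1.071, 1.847)

Lower: z₀ + z₁ = -0.445 + (-1.645) = -2.090; 1 − a(z₀+z₁) = 1 − (-0.010)(-2.090) = 0.9791; argument = -0.445 + (-2.090)/0.9791 = -2.5796 → -2.58.
α₁ = Φ(-2.58) = 0.0049; rank = round(500 × 0.0049) = 2; θ*₍2₎ = 1.071.
Upper: z₀ + z₂ = 1.200; 1 − a(z₀+z₂) = 1.0120; argument = 0.7408 → 0.74; α₂ = 0.7704; rank = 385; θ*₍385₎ = 1.847.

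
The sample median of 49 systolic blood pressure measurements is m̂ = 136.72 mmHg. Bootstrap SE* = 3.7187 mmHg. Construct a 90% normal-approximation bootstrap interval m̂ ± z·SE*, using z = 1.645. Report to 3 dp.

Margin = 1.645 × 3.7187 = 6.1173
Interval: 136.72 ± 6.1173

(130.603, 142.837)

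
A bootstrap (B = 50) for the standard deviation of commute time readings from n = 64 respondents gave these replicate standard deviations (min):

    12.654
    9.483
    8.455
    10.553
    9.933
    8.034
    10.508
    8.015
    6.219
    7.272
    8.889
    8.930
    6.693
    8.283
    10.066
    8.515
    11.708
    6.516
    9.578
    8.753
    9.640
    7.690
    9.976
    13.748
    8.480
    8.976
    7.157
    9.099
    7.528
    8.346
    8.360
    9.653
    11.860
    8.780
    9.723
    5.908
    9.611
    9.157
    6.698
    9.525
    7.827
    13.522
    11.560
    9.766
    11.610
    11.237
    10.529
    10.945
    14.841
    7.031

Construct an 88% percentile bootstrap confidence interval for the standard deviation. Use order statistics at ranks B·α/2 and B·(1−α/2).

Sorted replicates: 5.908, 6.219, 6.516, 6.693, 6.698, 7.031, 7.157, 7.272, 7.528, 7.690, 7.827, 8.015, 8.034, 8.283, 8.346, 8.360, 8.455, 8.480, 8.515, 8.753, 8.780, 8.889, 8.930, 8.976, 9.099, 9.157, 9.483, 9.525, 9.578, 9.611, 9.640, 9.653, 9.723, 9.766, 9.933, 9.976, 10.066, 10.508, 10.529, 10.553, 10.945, 11.237, 11.560, 11.610, 11.708, 11.860, 12.654, 13.522, 13.748, 14.841
α = 0.12; lower rank = 50 × 0.060 = 3; upper rank = 50 × 0.940 = 47.
The 3rd smallest replicate is 6.516; the 47th is 12.654.

(6.516, 12.654)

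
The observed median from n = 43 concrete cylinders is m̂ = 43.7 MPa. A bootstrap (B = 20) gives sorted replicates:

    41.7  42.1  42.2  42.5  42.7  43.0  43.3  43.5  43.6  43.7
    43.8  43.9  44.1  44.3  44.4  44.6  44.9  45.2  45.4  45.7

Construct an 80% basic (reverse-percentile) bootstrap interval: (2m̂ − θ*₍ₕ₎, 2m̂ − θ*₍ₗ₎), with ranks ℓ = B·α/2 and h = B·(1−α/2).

Percentile endpoints at ranks 2 and 18: θ*₍2₎ = 42.1, θ*₍18₎ = 45.2.
Basic interval reflects these around m̂:
  lower = 2 × 43.7 − 45.2 = 42.2
  upper = 2 × 43.7 − 42.1 = 45.3

(42.2, 45.3)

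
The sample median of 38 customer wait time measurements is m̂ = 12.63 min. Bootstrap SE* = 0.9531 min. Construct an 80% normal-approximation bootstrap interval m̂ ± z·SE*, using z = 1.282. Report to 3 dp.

Margin = 1.282 × 0.9531 = 1.2219
Interval: 12.63 ± 1.2219

(11.408, 13.852)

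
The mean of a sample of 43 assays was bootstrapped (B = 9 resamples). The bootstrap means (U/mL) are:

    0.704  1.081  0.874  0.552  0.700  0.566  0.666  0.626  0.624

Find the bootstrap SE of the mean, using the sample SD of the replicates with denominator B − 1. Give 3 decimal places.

Bootstrap SE is the standard deviation of the 9 replicate means.
Mean of replicates: (0.704 + 1.081 + 0.874 + 0.552 + 0.700 + 0.566 + 0.666 + 0.626 + 0.624) / 9 = 6.3930 / 9 = 0.7103
Sum of squared deviations: (−0.0063)² + (+0.3707)² + (+0.1637)² + (−0.1583)² + (−0.0103)² + (−0.1443)² + (−0.0443)² + (−0.0843)² + (−0.0863)² = 0.2268
Variance = 0.2268 / 8 = 0.0283
SE* = √0.0283

SE* = 0.168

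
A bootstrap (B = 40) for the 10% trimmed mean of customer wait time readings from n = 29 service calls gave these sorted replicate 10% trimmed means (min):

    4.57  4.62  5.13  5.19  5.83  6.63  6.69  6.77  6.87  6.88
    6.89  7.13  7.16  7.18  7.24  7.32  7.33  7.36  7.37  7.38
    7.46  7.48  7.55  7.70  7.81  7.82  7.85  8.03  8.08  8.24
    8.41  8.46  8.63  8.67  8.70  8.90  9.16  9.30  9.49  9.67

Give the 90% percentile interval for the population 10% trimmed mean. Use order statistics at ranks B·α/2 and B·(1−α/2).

(4.62, 9.30)

α = 0.10; lower rank = 40 × 0.050 = 2; upper rank = 40 × 0.950 = 38.
The 2nd smallest replicate is 4.62; the 38th is 9.30.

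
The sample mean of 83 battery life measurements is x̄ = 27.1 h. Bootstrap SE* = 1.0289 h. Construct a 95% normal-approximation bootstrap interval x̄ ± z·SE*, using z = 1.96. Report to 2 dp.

(25.08, 29.12)

Margin = 1.96 × 1.0289 = 2.017
Interval: 27.1 ± 2.017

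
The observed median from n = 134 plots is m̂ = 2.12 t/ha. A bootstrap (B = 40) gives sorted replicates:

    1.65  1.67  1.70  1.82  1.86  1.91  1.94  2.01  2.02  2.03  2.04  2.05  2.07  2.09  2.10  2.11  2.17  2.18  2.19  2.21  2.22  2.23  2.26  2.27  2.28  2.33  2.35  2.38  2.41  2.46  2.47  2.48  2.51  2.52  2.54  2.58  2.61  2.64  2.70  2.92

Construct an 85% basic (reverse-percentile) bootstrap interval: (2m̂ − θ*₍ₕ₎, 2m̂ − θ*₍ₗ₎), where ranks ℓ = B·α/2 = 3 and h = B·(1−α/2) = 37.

(1.63, 2.54)

Percentile endpoints at ranks 3 and 37: θ*₍3₎ = 1.70, θ*₍37₎ = 2.61.
Basic interval reflects these around m̂:
  lower = 2 × 2.12 − 2.61 = 1.63
  upper = 2 × 2.12 − 1.70 = 2.54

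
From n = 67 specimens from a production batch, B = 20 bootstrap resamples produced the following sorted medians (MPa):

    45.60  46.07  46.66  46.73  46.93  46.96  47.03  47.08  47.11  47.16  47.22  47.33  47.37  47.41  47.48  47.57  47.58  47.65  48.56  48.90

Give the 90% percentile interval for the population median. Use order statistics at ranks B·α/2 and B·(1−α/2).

(45.60, 48.56)

α = 0.10; lower rank = 20 × 0.050 = 1; upper rank = 20 × 0.950 = 19.
The 1st smallest replicate is 45.60; the 19th is 48.56.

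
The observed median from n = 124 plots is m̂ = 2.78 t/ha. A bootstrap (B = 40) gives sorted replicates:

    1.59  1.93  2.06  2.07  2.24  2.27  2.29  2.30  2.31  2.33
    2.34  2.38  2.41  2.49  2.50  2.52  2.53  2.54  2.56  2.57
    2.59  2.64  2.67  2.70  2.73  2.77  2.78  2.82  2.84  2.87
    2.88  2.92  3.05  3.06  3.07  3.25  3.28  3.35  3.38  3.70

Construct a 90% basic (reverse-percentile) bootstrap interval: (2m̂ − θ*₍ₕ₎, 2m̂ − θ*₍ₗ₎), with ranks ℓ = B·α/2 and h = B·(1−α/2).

(2.21, 3.63)

Percentile endpoints at ranks 2 and 38: θ*₍2₎ = 1.93, θ*₍38₎ = 3.35.
Basic interval reflects these around m̂:
  lower = 2 × 2.78 − 3.35 = 2.21
  upper = 2 × 2.78 − 1.93 = 3.63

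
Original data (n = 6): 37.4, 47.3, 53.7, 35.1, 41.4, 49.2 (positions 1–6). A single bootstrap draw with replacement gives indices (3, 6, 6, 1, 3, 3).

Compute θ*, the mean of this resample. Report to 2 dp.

θ* = 49.48

Resample values: 53.7, 49.2, 49.2, 37.4, 53.7, 53.7.
Mean = (53.7 + 49.2 + 49.2 + 37.4 + 53.7 + 53.7) / 6 = 296.90 / 6 = 49.48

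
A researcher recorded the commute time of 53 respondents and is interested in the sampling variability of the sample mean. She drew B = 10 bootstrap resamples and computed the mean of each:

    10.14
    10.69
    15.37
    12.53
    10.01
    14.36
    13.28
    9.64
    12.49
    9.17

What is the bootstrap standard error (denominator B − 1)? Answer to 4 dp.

SE* = 2.1412

Bootstrap SE is the standard deviation of the 10 replicate means.
Mean of replicates: (10.14 + 10.69 + 15.37 + 12.53 + 10.01 + 14.36 + 13.28 + 9.64 + 12.49 + 9.17) / 10 = 117.68000 / 10 = 11.76800
Sum of squared deviations: (−1.62800)² + (−1.07800)² + (+3.60200)² + (+0.76200)² + (−1.75800)² + (+2.59200)² + (+1.51200)² + (−2.12800)² + (+0.72200)² + (−2.59800)² = 41.26196
Variance = 41.26196 / 9 = 4.58466
SE* = √4.58466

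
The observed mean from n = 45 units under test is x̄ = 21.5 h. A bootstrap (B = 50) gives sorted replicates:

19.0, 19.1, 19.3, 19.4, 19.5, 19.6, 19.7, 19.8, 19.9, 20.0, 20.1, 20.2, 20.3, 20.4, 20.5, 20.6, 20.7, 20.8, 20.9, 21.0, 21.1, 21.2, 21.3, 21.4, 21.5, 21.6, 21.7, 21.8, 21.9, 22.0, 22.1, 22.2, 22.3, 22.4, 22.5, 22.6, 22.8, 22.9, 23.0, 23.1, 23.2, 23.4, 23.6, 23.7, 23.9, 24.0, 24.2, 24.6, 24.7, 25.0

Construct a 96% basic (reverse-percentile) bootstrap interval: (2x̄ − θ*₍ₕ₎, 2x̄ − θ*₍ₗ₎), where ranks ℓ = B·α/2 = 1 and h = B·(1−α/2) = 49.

Percentile endpoints at ranks 1 and 49: θ*₍1₎ = 19.0, θ*₍49₎ = 24.7.
Basic interval reflects these around x̄:
  lower = 2 × 21.5 − 24.7 = 18.3
  upper = 2 × 21.5 − 19.0 = 24.0

(18.3, 24.0)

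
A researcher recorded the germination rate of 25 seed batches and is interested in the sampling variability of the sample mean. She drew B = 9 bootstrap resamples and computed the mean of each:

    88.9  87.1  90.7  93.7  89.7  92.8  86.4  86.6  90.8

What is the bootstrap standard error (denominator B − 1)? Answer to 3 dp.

SE* = 2.638

Bootstrap SE is the standard deviation of the 9 replicate means.
Mean of replicates: (88.9 + 87.1 + 90.7 + 93.7 + 89.7 + 92.8 + 86.4 + 86.6 + 90.8) / 9 = 806.7000 / 9 = 89.6333
Sum of squared deviations: (−0.7333)² + (−2.5333)² + (+1.0667)² + (+4.0667)² + (+0.0667)² + (+3.1667)² + (−3.2333)² + (−3.0333)² + (+1.1667)² = 55.6800
Variance = 55.6800 / 8 = 6.9600
SE* = √6.9600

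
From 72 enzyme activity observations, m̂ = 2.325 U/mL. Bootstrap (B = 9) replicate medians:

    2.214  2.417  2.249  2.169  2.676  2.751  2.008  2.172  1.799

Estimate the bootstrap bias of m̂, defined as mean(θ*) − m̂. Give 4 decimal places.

mean(θ*) = (2.214 + 2.417 + 2.249 + 2.169 + 2.676 + 2.751 + 2.008 + 2.172 + 1.799) / 9 = 2.27278
bias = 2.27278 − 2.325

bias = −0.0522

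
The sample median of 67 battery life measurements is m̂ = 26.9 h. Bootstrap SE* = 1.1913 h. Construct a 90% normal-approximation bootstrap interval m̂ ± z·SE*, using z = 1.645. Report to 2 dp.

(24.94, 28.86)

Margin = 1.645 × 1.1913 = 1.960
Interval: 26.9 ± 1.960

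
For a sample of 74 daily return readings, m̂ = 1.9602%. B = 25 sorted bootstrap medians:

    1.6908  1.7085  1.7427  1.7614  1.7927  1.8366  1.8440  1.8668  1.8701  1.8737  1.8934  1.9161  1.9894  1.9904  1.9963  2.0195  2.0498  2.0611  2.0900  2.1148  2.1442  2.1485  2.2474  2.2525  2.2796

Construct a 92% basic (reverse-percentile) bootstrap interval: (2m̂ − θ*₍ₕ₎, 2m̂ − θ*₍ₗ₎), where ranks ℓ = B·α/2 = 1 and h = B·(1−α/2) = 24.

Percentile endpoints at ranks 1 and 24: θ*₍1₎ = 1.6908, θ*₍24₎ = 2.2525.
Basic interval reflects these around m̂:
  lower = 2 × 1.9602 − 2.2525 = 1.6679
  upper = 2 × 1.9602 − 1.6908 = 2.2296

(1.6679, 2.2296)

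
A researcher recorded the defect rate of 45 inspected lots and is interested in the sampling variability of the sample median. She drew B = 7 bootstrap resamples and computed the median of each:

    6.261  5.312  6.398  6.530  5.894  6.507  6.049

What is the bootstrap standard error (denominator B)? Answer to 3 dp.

SE* = 0.400

Bootstrap SE is the standard deviation of the 7 replicate medians.
Mean of replicates: (6.261 + 5.312 + 6.398 + 6.530 + 5.894 + 6.507 + 6.049) / 7 = 42.9510 / 7 = 6.1359
Sum of squared deviations: (+0.1251)² + (−0.8239)² + (+0.2621)² + (+0.3941)² + (−0.2419)² + (+0.3711)² + (−0.0869)² = 1.1223
Variance = 1.1223 / 7 = 0.1603
SE* = √0.1603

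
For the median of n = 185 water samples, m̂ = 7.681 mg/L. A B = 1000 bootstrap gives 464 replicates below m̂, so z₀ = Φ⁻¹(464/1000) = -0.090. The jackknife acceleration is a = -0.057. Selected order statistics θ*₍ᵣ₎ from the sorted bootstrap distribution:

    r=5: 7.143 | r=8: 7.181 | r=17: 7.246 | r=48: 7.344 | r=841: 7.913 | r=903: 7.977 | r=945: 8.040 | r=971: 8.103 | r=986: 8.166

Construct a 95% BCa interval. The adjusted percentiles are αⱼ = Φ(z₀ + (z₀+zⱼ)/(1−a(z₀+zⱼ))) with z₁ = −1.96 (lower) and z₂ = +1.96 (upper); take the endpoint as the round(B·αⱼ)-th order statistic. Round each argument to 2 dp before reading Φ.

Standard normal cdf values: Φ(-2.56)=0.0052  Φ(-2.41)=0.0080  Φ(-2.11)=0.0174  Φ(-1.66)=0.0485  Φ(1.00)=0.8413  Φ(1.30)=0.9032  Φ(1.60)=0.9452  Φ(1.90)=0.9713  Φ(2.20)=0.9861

Lower: z₀ + z₁ = -0.090 + (-1.960) = -2.050; 1 − a(z₀+z₁) = 1 − (-0.057)(-2.050) = 0.8831; argument = -0.090 + (-2.050)/0.8831 = -2.4112 → -2.41.
α₁ = Φ(-2.41) = 0.0080; rank = round(1000 × 0.0080) = 8; θ*₍8₎ = 7.181.
Upper: z₀ + z₂ = 1.870; 1 − a(z₀+z₂) = 1.1066; argument = 1.5999 → 1.60; α₂ = 0.9452; rank = 945; θ*₍945₎ = 8.040.

(7.181, 8.040)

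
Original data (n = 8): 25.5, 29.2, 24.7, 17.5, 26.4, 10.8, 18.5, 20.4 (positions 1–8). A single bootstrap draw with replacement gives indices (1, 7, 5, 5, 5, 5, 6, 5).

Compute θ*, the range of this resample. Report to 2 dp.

θ* = 15.60

Resample values: 25.5, 18.5, 26.4, 26.4, 26.4, 26.4, 10.8, 26.4.
Range = 26.4 − 10.8 = 15.60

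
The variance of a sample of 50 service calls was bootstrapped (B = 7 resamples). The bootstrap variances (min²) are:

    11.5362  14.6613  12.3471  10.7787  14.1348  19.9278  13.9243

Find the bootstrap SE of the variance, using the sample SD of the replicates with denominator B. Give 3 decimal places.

SE* = 2.796

Bootstrap SE is the standard deviation of the 7 replicate variances.
Mean of replicates: (11.5362 + 14.6613 + 12.3471 + 10.7787 + 14.1348 + 19.9278 + 13.9243) / 7 = 97.31020 / 7 = 13.90146
Sum of squared deviations: (−2.36526)² + (+0.75984)² + (−1.55436)² + (−3.12276)² + (+0.23334)² + (+6.02634)² + (+0.02284)² = 54.71122
Variance = 54.71122 / 7 = 7.81589
SE* = √7.81589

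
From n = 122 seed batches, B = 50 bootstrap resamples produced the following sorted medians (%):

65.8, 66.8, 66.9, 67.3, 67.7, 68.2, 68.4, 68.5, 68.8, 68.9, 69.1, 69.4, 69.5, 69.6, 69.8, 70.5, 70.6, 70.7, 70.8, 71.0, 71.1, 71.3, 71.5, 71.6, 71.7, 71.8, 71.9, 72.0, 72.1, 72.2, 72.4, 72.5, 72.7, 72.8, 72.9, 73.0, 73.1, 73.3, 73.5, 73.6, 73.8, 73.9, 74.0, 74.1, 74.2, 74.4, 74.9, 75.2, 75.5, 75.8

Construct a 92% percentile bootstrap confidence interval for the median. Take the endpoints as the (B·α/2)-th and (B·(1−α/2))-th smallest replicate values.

(66.8, 75.2)

α = 0.08; lower rank = 50 × 0.040 = 2; upper rank = 50 × 0.960 = 48.
The 2nd smallest replicate is 66.8; the 48th is 75.2.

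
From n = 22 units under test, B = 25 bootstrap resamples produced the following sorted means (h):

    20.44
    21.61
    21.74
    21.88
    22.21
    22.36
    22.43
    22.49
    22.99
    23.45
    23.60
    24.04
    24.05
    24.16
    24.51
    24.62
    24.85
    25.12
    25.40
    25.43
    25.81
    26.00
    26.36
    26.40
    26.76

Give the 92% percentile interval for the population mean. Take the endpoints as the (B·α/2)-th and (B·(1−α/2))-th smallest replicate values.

(20.44, 26.40)

α = 0.08; lower rank = 25 × 0.040 = 1; upper rank = 25 × 0.960 = 24.
The 1st smallest replicate is 20.44; the 24th is 26.40.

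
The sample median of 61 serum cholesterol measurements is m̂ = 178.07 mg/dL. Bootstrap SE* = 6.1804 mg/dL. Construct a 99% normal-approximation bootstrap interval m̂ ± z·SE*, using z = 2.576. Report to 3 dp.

Margin = 2.576 × 6.1804 = 15.9207
Interval: 178.07 ± 15.9207

(162.149, 193.991)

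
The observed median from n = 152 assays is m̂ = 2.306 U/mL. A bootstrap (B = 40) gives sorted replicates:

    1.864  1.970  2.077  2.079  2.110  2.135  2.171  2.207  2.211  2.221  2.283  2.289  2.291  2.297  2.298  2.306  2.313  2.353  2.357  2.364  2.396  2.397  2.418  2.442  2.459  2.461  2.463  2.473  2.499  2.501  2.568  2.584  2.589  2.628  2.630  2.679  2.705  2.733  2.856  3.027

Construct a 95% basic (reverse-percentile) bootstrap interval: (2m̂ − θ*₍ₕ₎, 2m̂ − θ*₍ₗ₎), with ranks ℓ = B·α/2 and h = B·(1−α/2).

(1.756, 2.748)

Percentile endpoints at ranks 1 and 39: θ*₍1₎ = 1.864, θ*₍39₎ = 2.856.
Basic interval reflects these around m̂:
  lower = 2 × 2.306 − 2.856 = 1.756
  upper = 2 × 2.306 − 1.864 = 2.748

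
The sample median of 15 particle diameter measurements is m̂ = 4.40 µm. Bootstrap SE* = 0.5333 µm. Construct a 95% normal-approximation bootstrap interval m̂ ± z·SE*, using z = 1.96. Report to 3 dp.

Margin = 1.96 × 0.5333 = 1.0453
Interval: 4.40 ± 1.0453

(3.355, 5.445)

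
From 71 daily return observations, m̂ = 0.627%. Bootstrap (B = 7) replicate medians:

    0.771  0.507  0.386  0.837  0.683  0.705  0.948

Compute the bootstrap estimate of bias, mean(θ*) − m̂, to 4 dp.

mean(θ*) = (0.771 + 0.507 + 0.386 + 0.837 + 0.683 + 0.705 + 0.948) / 7 = 0.69100
bias = 0.69100 − 0.627

bias = +0.0640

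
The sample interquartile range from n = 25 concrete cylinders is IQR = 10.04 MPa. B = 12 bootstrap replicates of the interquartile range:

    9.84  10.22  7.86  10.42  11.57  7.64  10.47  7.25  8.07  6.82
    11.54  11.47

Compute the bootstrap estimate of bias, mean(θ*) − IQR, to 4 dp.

bias = −0.6092

mean(θ*) = (9.84 + 10.22 + 7.86 + 10.42 + 11.57 + 7.64 + 10.47 + 7.25 + 8.07 + 6.82 + 11.54 + 11.47) / 12 = 9.43083
bias = 9.43083 − 10.04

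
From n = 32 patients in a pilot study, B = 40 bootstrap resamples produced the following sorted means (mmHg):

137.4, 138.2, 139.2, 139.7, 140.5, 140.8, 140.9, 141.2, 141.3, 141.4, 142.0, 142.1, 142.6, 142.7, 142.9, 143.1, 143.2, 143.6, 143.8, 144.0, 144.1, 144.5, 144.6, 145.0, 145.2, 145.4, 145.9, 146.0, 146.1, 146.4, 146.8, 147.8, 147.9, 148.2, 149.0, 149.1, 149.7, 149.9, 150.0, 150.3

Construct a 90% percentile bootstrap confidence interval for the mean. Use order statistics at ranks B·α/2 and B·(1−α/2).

α = 0.10; lower rank = 40 × 0.050 = 2; upper rank = 40 × 0.950 = 38.
The 2nd smallest replicate is 138.2; the 38th is 149.9.

(138.2, 149.9)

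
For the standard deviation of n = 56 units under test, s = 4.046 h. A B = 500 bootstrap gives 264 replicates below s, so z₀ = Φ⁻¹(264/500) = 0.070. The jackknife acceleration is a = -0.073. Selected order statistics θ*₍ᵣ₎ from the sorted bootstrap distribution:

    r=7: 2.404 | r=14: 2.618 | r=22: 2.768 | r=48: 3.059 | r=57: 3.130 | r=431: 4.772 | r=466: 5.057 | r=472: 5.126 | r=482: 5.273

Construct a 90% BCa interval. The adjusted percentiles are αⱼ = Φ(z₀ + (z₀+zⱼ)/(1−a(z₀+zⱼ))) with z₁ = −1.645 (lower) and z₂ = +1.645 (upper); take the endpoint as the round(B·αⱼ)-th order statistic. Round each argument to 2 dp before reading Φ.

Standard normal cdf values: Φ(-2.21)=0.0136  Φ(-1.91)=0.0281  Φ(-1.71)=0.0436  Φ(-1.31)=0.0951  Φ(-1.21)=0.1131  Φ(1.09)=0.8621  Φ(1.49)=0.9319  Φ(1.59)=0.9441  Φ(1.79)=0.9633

Lower: z₀ + z₁ = 0.070 + (-1.645) = -1.575; 1 − a(z₀+z₁) = 1 − (-0.073)(-1.575) = 0.8850; argument = 0.070 + (-1.575)/0.8850 = -1.7096 → -1.71.
α₁ = Φ(-1.71) = 0.0436; rank = round(500 × 0.0436) = 22; θ*₍22₎ = 2.768.
Upper: z₀ + z₂ = 1.715; 1 − a(z₀+z₂) = 1.1252; argument = 1.5942 → 1.59; α₂ = 0.9441; rank = 472; θ*₍472₎ = 5.126.

(2.768, 5.126)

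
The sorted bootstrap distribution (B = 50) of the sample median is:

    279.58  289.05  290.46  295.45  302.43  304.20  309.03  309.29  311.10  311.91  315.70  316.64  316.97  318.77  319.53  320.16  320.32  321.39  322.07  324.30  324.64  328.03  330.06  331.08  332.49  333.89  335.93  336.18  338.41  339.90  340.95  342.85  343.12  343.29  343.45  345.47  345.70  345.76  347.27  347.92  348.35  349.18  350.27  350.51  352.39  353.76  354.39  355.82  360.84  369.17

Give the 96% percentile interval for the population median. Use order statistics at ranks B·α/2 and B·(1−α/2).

(279.58, 360.84)

α = 0.04; lower rank = 50 × 0.020 = 1; upper rank = 50 × 0.980 = 49.
The 1st smallest replicate is 279.58; the 49th is 360.84.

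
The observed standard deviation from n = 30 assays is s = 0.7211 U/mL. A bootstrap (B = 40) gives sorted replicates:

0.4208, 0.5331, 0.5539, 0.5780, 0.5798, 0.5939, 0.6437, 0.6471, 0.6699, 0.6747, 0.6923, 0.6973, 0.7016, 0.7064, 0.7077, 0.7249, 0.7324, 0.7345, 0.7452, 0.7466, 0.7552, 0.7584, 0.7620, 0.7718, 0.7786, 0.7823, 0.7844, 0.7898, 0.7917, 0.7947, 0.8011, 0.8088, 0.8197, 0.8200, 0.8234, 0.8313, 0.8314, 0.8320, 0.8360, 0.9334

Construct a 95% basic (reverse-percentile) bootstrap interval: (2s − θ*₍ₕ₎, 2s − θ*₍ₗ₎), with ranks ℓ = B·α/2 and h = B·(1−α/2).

(0.6062, 1.0214)

Percentile endpoints at ranks 1 and 39: θ*₍1₎ = 0.4208, θ*₍39₎ = 0.8360.
Basic interval reflects these around s:
  lower = 2 × 0.7211 − 0.8360 = 0.6062
  upper = 2 × 0.7211 − 0.4208 = 1.0214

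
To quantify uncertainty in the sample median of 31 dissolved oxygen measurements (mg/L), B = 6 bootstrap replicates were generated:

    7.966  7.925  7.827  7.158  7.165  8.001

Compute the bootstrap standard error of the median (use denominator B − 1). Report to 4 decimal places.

Bootstrap SE is the standard deviation of the 6 replicate medians.
Mean of replicates: (7.966 + 7.925 + 7.827 + 7.158 + 7.165 + 8.001) / 6 = 46.04200 / 6 = 7.67367
Sum of squared deviations: (+0.29233)² + (+0.25133)² + (+0.15333)² + (−0.51567)² + (−0.50867)² + (+0.32733)² = 0.80394
Variance = 0.80394 / 5 = 0.16079
SE* = √0.16079

SE* = 0.4010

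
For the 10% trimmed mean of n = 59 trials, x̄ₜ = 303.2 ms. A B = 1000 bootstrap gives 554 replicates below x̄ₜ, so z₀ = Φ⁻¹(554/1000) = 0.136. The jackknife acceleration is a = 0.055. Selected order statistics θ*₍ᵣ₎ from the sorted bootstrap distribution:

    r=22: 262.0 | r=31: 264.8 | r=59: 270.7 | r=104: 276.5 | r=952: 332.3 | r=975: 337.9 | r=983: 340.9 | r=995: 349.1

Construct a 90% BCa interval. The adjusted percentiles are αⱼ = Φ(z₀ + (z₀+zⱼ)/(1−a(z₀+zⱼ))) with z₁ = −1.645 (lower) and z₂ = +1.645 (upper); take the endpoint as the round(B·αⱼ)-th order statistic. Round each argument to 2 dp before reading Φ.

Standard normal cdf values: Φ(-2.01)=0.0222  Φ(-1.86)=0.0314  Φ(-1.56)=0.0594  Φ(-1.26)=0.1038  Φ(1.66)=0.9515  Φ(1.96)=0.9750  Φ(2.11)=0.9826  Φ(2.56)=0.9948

Lower: z₀ + z₁ = 0.136 + (-1.645) = -1.509; 1 − a(z₀+z₁) = 1 − (0.055)(-1.509) = 1.0830; argument = 0.136 + (-1.509)/1.0830 = -1.2574 → -1.26.
α₁ = Φ(-1.26) = 0.1038; rank = round(1000 × 0.1038) = 104; θ*₍104₎ = 276.5.
Upper: z₀ + z₂ = 1.781; 1 − a(z₀+z₂) = 0.9020; argument = 2.1104 → 2.11; α₂ = 0.9826; rank = 983; θ*₍983₎ = 340.9.

(276.5, 340.9)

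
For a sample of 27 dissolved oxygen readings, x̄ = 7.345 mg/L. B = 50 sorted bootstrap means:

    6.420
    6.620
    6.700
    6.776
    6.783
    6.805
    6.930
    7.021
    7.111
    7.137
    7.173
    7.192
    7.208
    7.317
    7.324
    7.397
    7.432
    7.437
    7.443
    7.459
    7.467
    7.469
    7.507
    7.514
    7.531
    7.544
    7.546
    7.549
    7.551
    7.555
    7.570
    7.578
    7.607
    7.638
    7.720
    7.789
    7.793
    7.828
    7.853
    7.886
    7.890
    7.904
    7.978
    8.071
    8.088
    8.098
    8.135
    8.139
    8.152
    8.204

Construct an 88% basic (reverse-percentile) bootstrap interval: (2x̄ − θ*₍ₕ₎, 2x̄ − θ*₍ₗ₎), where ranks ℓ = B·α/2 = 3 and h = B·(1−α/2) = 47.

(6.555, 7.990)

Percentile endpoints at ranks 3 and 47: θ*₍3₎ = 6.700, θ*₍47₎ = 8.135.
Basic interval reflects these around x̄:
  lower = 2 × 7.345 − 8.135 = 6.555
  upper = 2 × 7.345 − 6.700 = 7.990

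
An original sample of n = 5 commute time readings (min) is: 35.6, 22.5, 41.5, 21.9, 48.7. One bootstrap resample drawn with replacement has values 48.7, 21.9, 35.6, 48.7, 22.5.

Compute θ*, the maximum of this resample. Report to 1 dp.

Maximum = 48.7

θ* = 48.7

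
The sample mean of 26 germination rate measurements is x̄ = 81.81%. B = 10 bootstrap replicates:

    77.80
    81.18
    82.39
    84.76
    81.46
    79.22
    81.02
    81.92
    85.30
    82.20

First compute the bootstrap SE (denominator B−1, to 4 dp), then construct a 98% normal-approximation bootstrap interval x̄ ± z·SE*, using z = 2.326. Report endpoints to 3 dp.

(76.595, 87.025)

Mean of replicates = 81.7250; sum of squared deviations = 45.2427; SE* = √(45.2427/9) = 2.2421
Margin = 2.326 × 2.2421 = 5.2151
Interval: 81.81 ± 5.2151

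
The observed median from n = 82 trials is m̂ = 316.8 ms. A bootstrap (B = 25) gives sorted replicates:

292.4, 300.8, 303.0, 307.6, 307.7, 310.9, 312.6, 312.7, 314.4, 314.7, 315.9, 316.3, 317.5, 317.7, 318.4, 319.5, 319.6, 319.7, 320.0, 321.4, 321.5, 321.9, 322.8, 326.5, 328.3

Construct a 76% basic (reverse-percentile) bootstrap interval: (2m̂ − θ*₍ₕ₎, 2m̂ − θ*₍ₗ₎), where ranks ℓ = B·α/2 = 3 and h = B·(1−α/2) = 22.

(311.7, 330.6)

Percentile endpoints at ranks 3 and 22: θ*₍3₎ = 303.0, θ*₍22₎ = 321.9.
Basic interval reflects these around m̂:
  lower = 2 × 316.8 − 321.9 = 311.7
  upper = 2 × 316.8 − 303.0 = 330.6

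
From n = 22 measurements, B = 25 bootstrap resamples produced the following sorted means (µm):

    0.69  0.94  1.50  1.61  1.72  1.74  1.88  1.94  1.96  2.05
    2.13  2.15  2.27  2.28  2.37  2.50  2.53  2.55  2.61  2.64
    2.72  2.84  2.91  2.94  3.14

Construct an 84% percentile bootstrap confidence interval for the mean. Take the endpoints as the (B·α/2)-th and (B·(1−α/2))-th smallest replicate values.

α = 0.16; lower rank = 25 × 0.080 = 2; upper rank = 25 × 0.920 = 23.
The 2nd smallest replicate is 0.94; the 23rd is 2.91.

(0.94, 2.91)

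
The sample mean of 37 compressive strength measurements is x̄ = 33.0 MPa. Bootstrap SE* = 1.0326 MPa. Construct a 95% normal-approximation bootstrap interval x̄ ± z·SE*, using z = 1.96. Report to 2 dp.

(30.98, 35.02)

Margin = 1.96 × 1.0326 = 2.024
Interval: 33.0 ± 2.024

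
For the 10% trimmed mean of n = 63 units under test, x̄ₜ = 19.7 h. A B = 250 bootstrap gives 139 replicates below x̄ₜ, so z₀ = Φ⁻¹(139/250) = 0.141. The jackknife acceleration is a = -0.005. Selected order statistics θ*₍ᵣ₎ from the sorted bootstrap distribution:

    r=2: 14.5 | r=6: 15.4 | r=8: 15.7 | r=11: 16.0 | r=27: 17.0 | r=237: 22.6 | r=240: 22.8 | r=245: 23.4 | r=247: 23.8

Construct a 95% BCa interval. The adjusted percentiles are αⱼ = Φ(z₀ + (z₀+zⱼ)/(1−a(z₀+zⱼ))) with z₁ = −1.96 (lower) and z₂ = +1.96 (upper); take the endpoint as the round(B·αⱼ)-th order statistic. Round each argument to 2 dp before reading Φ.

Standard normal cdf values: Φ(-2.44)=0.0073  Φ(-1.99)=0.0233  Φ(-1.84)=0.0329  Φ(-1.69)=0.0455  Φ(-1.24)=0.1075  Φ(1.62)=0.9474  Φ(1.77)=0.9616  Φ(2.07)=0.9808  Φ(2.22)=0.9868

Lower: z₀ + z₁ = 0.141 + (-1.960) = -1.819; 1 − a(z₀+z₁) = 1 − (-0.005)(-1.819) = 0.9909; argument = 0.141 + (-1.819)/0.9909 = -1.6947 → -1.69.
α₁ = Φ(-1.69) = 0.0455; rank = round(250 × 0.0455) = 11; θ*₍11₎ = 16.0.
Upper: z₀ + z₂ = 2.101; 1 − a(z₀+z₂) = 1.0105; argument = 2.2202 → 2.22; α₂ = 0.9868; rank = 247; θ*₍247₎ = 23.8.

(16.0, 23.8)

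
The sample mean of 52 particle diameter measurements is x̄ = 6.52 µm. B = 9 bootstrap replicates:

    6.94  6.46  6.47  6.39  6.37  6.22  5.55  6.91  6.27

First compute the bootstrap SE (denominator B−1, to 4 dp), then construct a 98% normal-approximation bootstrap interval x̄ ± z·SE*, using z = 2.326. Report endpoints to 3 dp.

(5.571, 7.469)

Mean of replicates = 6.3978; sum of squared deviations = 1.3330; SE* = √(1.3330/8) = 0.4082
Margin = 2.326 × 0.4082 = 0.9495
Interval: 6.52 ± 0.9495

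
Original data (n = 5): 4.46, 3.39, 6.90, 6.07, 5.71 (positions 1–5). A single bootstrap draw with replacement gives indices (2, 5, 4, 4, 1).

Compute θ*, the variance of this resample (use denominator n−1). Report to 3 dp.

Resample values: 3.39, 5.71, 6.07, 6.07, 4.46.
Mean = 5.1400; sum of squared deviations = 5.5796
s² = 5.5796 / 4 = 1.3949

θ* = 1.395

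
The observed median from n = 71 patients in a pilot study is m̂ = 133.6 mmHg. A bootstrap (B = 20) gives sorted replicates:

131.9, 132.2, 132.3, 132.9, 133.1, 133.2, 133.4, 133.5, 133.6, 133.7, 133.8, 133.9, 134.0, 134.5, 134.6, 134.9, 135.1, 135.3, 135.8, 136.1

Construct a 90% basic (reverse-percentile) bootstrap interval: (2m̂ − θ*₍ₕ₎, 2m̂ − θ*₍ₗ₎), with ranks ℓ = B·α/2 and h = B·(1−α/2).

Percentile endpoints at ranks 1 and 19: θ*₍1₎ = 131.9, θ*₍19₎ = 135.8.
Basic interval reflects these around m̂:
  lower = 2 × 133.6 − 135.8 = 131.4
  upper = 2 × 133.6 − 131.9 = 135.3

(131.4, 135.3)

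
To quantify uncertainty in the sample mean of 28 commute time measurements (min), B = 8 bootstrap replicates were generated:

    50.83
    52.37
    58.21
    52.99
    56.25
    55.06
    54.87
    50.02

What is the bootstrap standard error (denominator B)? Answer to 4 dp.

Bootstrap SE is the standard deviation of the 8 replicate means.
Mean of replicates: (50.83 + 52.37 + 58.21 + 52.99 + 56.25 + 55.06 + 54.87 + 50.02) / 8 = 430.60000 / 8 = 53.82500
Sum of squared deviations: (−2.99500)² + (−1.45500)² + (+4.38500)² + (−0.83500)² + (+2.42500)² + (+1.23500)² + (+1.04500)² + (−3.80500)² = 53.98840
Variance = 53.98840 / 8 = 6.74855
SE* = √6.74855

SE* = 2.5978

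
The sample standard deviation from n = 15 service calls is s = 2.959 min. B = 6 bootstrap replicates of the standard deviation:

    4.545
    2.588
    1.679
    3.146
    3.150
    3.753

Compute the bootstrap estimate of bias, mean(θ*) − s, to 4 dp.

bias = +0.1845

mean(θ*) = (4.545 + 2.588 + 1.679 + 3.146 + 3.150 + 3.753) / 6 = 3.14350
bias = 3.14350 − 2.959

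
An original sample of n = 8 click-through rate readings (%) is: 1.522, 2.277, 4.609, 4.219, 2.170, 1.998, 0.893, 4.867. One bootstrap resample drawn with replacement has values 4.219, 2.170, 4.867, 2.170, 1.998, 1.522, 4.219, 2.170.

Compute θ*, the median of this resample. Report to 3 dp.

Sorted: 1.522, 1.998, 2.170, 2.170, 2.170, 4.219, 4.219, 4.867
Median = average of the two middle values = 2.170

θ* = 2.170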